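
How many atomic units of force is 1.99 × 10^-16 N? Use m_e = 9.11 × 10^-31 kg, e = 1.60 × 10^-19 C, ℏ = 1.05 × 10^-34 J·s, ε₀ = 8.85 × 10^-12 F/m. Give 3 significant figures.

atomic unit of force: F_au = E_h/a₀ = m_e²e⁶/((4πε₀)³ℏ⁴) = 8.33 × 10^-8 N.
1.99 × 10^-16 / 8.33 × 10^-8 = 2.39 × 10^-9

2.39 × 10^-9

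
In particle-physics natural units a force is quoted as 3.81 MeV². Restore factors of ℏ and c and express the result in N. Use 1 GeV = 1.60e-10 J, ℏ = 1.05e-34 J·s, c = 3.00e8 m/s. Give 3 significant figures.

Force is [E]/[L] = [E]²/(ℏc); restore (ℏc)⁻¹.
1 GeV² → 1/(ℏc) × (1 GeV in J)² = 8.13e5 N.
Convert the energy scale: 3.81 MeV² = 3.81e-6 GeV².
Result: 3.81e-6 × 8.13e5 = 3.10 N.

3.10 N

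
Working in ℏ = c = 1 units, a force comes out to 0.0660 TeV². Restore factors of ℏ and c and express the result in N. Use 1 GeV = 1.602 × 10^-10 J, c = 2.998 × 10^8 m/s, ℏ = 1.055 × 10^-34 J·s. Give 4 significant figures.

5.355 × 10^10 N

Force is [E]/[L] = [E]²/(ℏc); restore (ℏc)⁻¹.
1 GeV² → 1/(ℏc) × (1 GeV in J)² = 8.114 × 10^5 N.
Convert the energy scale: 0.0660 TeV² = 6.60 × 10^4 GeV².
Result: 6.60 × 10^4 × 8.114 × 10^5 = 5.355 × 10^10 N.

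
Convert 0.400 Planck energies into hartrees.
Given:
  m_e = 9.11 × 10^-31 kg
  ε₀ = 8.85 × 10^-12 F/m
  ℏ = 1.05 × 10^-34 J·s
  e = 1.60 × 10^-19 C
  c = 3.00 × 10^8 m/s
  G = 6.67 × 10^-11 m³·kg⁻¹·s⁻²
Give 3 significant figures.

Planck energy: E_P = √(ℏc⁵/G) = 1.96 × 10^9 J
hartree: E_h = m_e e⁴/(4πε₀ℏ)² = 4.38 × 10^-18 J
0.400 × 1.96 × 10^9 / 4.38 × 10^-18 = 1.79 × 10^26

1.79 × 10^26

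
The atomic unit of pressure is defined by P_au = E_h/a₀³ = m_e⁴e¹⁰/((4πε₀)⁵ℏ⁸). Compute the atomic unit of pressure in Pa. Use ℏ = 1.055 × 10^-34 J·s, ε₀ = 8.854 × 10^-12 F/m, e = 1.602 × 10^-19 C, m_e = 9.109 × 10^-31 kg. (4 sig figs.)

P_au = E_h/a₀³ = m_e⁴e¹⁰/((4πε₀)⁵ℏ⁸)
E_h = 4.354 × 10^-18 J
a₀ = 5.297 × 10^-11 m
E_h/a₀³ = 2.929 × 10^13 Pa

2.929 × 10^13 Pa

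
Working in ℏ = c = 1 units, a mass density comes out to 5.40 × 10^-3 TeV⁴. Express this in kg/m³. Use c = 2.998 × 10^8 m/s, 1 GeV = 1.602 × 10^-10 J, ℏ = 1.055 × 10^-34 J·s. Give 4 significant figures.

Mass density is [E]/(c²[L]³) = [E]⁴/(ℏ³c⁵).
1 GeV⁴ → 1/(ℏ³c⁵) × (1 GeV in J)⁴ = 2.316 × 10^20 kg/m³.
Convert the energy scale: 5.40 × 10^-3 TeV⁴ = 5.40 × 10^9 GeV⁴.
Result: 5.40 × 10^9 × 2.316 × 10^20 = 1.251 × 10^30 kg/m³.

1.251 × 10^30 kg/m³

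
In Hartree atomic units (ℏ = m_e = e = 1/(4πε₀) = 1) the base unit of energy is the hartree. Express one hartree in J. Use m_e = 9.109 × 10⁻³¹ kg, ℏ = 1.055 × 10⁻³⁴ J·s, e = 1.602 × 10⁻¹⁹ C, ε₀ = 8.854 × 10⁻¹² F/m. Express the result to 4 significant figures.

4.354 × 10⁻¹⁸ J

E_h = m_e e⁴/(4πε₀ℏ)²
  = 6.000 × 10⁻¹⁰⁶ / 1.378 × 10⁻⁸⁸
  = 4.354 × 10⁻¹⁸ J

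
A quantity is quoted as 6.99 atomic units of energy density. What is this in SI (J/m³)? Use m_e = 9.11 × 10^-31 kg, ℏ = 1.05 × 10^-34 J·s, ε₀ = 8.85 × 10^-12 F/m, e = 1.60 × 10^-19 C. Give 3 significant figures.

2.11 × 10^14 J/m³

One atomic unit of energy density: u_au = E_h/a₀³ = m_e⁴e¹⁰/((4πε₀)⁵ℏ⁸) = 3.01 × 10^13 J/m³.
6.99 × 3.01 × 10^13 J/m³ = 2.11 × 10^14 J/m³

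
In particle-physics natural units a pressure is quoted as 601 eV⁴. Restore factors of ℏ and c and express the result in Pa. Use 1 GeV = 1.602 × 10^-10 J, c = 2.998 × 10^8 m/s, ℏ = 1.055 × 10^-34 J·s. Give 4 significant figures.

1.251 × 10^4 Pa

Pressure is [E]/[L]³ = [E]⁴/(ℏc)³.
1 GeV⁴ → 1/(ℏc)³ × (1 GeV in J)⁴ = 2.082 × 10^37 Pa.
Convert the energy scale: 601 eV⁴ = 6.01 × 10^-34 GeV⁴.
Result: 6.01 × 10^-34 × 2.082 × 10^37 = 1.251 × 10^4 Pa.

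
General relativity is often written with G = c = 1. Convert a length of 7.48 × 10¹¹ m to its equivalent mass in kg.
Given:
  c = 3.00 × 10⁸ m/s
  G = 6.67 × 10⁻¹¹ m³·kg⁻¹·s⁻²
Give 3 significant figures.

1.01 × 10³⁹ kg

Length → mass via c²/G.
7.48 × 10¹¹ m × (c²/G) = 1.01 × 10³⁹ kg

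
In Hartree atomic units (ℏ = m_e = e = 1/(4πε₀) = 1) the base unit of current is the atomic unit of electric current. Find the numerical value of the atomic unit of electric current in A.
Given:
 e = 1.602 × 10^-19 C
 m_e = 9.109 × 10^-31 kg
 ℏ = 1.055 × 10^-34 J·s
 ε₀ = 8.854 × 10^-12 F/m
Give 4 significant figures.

6.612 × 10^-3 A

I_au = e E_h/ℏ = m_e e⁵/((4πε₀)²ℏ³)
E_h = 4.354 × 10^-18 J
e·E_h/ℏ = 6.612 × 10^-3 A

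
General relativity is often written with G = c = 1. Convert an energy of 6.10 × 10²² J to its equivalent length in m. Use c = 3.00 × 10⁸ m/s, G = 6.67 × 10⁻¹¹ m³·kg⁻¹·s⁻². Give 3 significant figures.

5.02 × 10⁻²² m

Energy → length via G/c⁴.
6.10 × 10²² J × (G/c⁴) = 5.02 × 10⁻²² m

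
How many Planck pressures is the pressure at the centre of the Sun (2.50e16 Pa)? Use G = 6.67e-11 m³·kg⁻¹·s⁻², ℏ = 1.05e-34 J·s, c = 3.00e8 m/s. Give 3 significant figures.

5.34e-98

Planck pressure: p_P = c⁷/(ℏG²) = 4.68e113 Pa.
2.50e16 / 4.68e113 = 5.34e-98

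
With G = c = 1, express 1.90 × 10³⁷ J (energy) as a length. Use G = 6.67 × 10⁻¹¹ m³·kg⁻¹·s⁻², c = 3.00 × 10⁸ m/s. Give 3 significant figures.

1.56 × 10⁻⁷ m

Energy → length via G/c⁴.
1.90 × 10³⁷ J × (G/c⁴) = 1.56 × 10⁻⁷ m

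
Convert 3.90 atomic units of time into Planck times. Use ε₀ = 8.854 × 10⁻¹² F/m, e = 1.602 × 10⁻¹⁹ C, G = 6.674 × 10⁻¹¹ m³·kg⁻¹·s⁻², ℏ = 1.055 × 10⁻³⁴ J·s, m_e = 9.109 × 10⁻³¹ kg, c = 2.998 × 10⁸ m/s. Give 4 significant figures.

1.753 × 10²⁷

atomic unit of time: τ_au = (4πε₀)²ℏ³/(m_e e⁴) = 2.423 × 10⁻¹⁷ s
Planck time: t_P = √(ℏG/c⁵) = 5.392 × 10⁻⁴⁴ s
3.90 × 2.423 × 10⁻¹⁷ / 5.392 × 10⁻⁴⁴ = 1.753 × 10²⁷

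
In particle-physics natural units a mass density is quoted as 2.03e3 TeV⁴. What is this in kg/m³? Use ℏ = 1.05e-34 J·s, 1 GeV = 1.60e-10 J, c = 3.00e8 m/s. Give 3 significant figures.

Mass density is [E]/(c²[L]³) = [E]⁴/(ℏ³c⁵).
1 GeV⁴ → 1/(ℏ³c⁵) × (1 GeV in J)⁴ = 2.33e20 kg/m³.
Convert the energy scale: 2.03e3 TeV⁴ = 2.03e15 GeV⁴.
Result: 2.03e15 × 2.33e20 = 4.73e35 kg/m³.

4.73e35 kg/m³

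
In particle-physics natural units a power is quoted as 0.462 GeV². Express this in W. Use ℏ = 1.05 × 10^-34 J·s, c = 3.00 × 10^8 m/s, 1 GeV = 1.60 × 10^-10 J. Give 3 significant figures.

1.13 × 10^14 W

Power is [E]/[T] = [E]²/ℏ.
1 GeV² → 1/ℏ × (1 GeV in J)² = 2.44 × 10^14 W.
Result: 0.462 × 2.44 × 10^14 = 1.13 × 10^14 W.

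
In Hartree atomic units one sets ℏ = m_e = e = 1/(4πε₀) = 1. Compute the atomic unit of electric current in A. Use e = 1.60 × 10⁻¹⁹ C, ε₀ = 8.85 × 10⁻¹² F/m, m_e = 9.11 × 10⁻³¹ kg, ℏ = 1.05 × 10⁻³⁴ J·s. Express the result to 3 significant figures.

6.67 × 10⁻³ A

I_au = e E_h/ℏ = m_e e⁵/((4πε₀)²ℏ³)
E_h = 4.38 × 10⁻¹⁸ J
e·E_h/ℏ = 6.67 × 10⁻³ A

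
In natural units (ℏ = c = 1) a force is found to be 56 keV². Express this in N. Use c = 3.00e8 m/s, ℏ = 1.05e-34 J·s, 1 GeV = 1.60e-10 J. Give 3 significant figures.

4.55e-5 N

Force is [E]/[L] = [E]²/(ℏc); restore (ℏc)⁻¹.
1 GeV² → 1/(ℏc) × (1 GeV in J)² = 8.13e5 N.
Convert the energy scale: 56 keV² = 5.60e-11 GeV².
Result: 5.60e-11 × 8.13e5 = 4.55e-5 N.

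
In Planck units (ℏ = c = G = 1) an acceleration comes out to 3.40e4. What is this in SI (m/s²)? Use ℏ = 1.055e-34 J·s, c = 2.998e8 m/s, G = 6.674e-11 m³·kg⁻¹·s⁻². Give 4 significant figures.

One Planck acceleration: a_P = √(c⁷/(ℏG)) = 5.560e51 m/s².
3.40e4 × 5.560e51 m/s² = 1.890e56 m/s²

1.890e56 m/s²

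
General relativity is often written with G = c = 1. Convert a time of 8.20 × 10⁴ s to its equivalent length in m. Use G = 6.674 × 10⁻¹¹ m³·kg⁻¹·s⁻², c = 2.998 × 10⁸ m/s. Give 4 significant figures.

Time → length via c.
8.20 × 10⁴ s × (c) = 2.458 × 10¹³ m

2.458 × 10¹³ m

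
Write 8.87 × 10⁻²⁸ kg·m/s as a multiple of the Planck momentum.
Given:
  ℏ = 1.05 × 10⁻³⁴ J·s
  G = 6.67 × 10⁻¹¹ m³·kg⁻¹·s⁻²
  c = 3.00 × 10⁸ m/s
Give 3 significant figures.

Planck momentum: p_P = √(ℏc³/G) = 6.52 kg·m/s.
8.87 × 10⁻²⁸ / 6.52 = 1.36 × 10⁻²⁸

1.36 × 10⁻²⁸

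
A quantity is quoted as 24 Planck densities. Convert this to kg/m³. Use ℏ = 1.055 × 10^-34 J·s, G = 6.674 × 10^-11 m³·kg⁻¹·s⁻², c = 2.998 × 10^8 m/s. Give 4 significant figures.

One Planck density: ρ_P = c⁵/(ℏG²) = 5.154 × 10^96 kg/m³.
24 × 5.154 × 10^96 kg/m³ = 1.237 × 10^98 kg/m³

1.237 × 10^98 kg/m³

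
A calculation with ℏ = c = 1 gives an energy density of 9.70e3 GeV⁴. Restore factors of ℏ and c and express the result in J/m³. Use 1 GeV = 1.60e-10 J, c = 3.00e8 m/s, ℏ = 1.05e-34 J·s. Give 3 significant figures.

2.03e41 J/m³

[E]/[L]³ = [E]⁴/(ℏc)³; restore (ℏc)⁻³.
1 GeV⁴ → 1/(ℏc)³ × (1 GeV in J)⁴ = 2.10e37 J/m³.
Result: 9.70e3 × 2.10e37 = 2.03e41 J/m³.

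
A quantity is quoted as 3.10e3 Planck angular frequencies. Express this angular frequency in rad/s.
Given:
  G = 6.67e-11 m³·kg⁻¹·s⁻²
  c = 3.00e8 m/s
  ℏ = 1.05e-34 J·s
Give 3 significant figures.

One Planck angular frequency: ω_P = √(c⁵/(ℏG)) = 1.86e43 rad/s.
3.10e3 × 1.86e43 rad/s = 5.77e46 rad/s

5.77e46 rad/s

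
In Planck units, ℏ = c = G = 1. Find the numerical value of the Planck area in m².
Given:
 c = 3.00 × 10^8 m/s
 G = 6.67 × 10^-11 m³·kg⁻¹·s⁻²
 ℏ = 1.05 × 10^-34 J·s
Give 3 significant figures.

The unique combination of the constants set to 1 with dimensions of area is A_P = ℏG/c³.
  = 7.00 × 10^-45 / 2.70 × 10^25
  = 2.59 × 10^-70 m²

2.59 × 10^-70 m²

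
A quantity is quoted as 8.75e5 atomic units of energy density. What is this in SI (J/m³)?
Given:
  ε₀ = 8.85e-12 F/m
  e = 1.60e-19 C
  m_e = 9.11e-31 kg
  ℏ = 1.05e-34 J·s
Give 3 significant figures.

2.64e19 J/m³

One atomic unit of energy density: u_au = E_h/a₀³ = m_e⁴e¹⁰/((4πε₀)⁵ℏ⁸) = 3.01e13 J/m³.
8.75e5 × 3.01e13 J/m³ = 2.64e19 J/m³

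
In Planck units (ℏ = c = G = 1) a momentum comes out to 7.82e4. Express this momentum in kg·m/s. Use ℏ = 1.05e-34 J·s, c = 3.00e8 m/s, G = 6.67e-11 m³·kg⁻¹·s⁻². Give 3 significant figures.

5.10e5 kg·m/s

One Planck momentum: p_P = √(ℏc³/G) = 6.52 kg·m/s.
7.82e4 × 6.52 kg·m/s = 5.10e5 kg·m/s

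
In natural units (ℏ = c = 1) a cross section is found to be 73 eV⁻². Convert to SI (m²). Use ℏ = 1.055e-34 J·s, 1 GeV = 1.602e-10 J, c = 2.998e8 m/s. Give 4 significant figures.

2.846e-12 m²

Area is [L]² = [E]⁻²·(ℏc)²; restore (ℏc)².
1 GeV⁻² → (ℏc)² × (1 GeV in J)⁻² = 3.898e-32 m².
Convert the energy scale: 73 eV⁻² = 7.30e19 GeV⁻².
Result: 7.30e19 × 3.898e-32 = 2.846e-12 m².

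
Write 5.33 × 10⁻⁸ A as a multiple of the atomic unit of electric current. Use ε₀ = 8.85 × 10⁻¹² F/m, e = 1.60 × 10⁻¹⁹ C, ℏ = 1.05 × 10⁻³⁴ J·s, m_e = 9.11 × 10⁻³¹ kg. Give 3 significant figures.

7.99 × 10⁻⁶

atomic unit of electric current: I_au = e E_h/ℏ = m_e e⁵/((4πε₀)²ℏ³) = 6.67 × 10⁻³ A.
5.33 × 10⁻⁸ / 6.67 × 10⁻³ = 7.99 × 10⁻⁶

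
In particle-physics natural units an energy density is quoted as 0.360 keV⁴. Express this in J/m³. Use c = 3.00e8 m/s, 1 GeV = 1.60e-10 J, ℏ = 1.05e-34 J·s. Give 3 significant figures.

7.55e12 J/m³

[E]/[L]³ = [E]⁴/(ℏc)³; restore (ℏc)⁻³.
1 GeV⁴ → 1/(ℏc)³ × (1 GeV in J)⁴ = 2.10e37 J/m³.
Convert the energy scale: 0.360 keV⁴ = 3.60e-25 GeV⁴.
Result: 3.60e-25 × 2.10e37 = 7.55e12 J/m³.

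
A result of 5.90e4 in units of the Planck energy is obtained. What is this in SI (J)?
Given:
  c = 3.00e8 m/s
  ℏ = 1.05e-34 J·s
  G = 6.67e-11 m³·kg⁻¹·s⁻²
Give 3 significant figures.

One Planck energy: E_P = √(ℏc⁵/G) = 1.96e9 J.
5.90e4 × 1.96e9 J = 1.15e14 J

1.15e14 J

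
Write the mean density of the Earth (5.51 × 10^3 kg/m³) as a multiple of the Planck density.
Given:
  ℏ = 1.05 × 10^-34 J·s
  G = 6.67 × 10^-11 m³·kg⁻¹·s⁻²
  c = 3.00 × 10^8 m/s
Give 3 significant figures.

Planck density: ρ_P = c⁵/(ℏG²) = 5.20 × 10^96 kg/m³.
5.51 × 10^3 / 5.20 × 10^96 = 1.06 × 10^-93

1.06 × 10^-93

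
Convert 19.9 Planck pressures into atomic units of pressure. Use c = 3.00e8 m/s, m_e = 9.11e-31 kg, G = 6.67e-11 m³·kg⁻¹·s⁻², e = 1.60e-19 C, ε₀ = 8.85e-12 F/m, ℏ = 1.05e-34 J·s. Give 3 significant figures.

3.09e101

Planck pressure: p_P = c⁷/(ℏG²) = 4.68e113 Pa
atomic unit of pressure: P_au = E_h/a₀³ = m_e⁴e¹⁰/((4πε₀)⁵ℏ⁸) = 3.01e13 Pa
19.9 × 4.68e113 / 3.01e13 = 3.09e101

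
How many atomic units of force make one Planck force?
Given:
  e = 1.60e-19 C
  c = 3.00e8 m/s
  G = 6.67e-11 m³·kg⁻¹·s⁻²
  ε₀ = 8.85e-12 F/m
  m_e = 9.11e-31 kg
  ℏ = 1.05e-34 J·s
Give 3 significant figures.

1.46e51

Planck force: F_P = c⁴/G = 1.21e44 N
atomic unit of force: F_au = E_h/a₀ = m_e²e⁶/((4πε₀)³ℏ⁴) = 8.33e-8 N
ratio = 1.21e44 / 8.33e-8 = 1.46e51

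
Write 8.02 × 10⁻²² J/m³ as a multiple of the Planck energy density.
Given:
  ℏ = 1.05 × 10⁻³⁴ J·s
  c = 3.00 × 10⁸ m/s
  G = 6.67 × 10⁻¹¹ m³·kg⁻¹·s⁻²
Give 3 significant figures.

Planck energy density: u_P = c⁷/(ℏG²) = 4.68 × 10¹¹³ J/m³.
8.02 × 10⁻²² / 4.68 × 10¹¹³ = 1.71 × 10⁻¹³⁵

1.71 × 10⁻¹³⁵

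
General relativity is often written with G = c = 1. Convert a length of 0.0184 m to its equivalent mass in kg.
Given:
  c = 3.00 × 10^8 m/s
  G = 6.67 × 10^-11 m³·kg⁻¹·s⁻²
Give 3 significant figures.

Length → mass via c²/G.
0.0184 m × (c²/G) = 2.48 × 10^25 kg

2.48 × 10^25 kg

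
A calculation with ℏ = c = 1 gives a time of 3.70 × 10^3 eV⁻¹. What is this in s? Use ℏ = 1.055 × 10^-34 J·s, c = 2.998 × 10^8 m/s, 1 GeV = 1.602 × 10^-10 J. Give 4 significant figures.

A time is [E]⁻¹ in ℏ=c=1; restore one factor of ℏ.
1 GeV⁻¹ → ℏ × (1 GeV in J)⁻¹ = 6.586 × 10^-25 s.
Convert the energy scale: 3.70 × 10^3 eV⁻¹ = 3.70 × 10^12 GeV⁻¹.
Result: 3.70 × 10^12 × 6.586 × 10^-25 = 2.437 × 10^-12 s.

2.437 × 10^-12 s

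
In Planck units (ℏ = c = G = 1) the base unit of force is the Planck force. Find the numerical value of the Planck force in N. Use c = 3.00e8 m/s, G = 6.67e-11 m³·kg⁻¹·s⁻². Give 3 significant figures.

1.21e44 N

F_P = c⁴/G
  = 8.10e33 / 6.67e-11
  = 1.21e44 N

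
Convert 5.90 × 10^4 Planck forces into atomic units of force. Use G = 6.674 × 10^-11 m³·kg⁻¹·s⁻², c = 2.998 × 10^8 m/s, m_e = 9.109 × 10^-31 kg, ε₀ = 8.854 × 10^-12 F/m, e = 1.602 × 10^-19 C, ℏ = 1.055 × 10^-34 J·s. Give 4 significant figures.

8.688 × 10^55

Planck force: F_P = c⁴/G = 1.210 × 10^44 N
atomic unit of force: F_au = E_h/a₀ = m_e²e⁶/((4πε₀)³ℏ⁴) = 8.220 × 10^-8 N
5.90 × 10^4 × 1.210 × 10^44 / 8.220 × 10^-8 = 8.688 × 10^55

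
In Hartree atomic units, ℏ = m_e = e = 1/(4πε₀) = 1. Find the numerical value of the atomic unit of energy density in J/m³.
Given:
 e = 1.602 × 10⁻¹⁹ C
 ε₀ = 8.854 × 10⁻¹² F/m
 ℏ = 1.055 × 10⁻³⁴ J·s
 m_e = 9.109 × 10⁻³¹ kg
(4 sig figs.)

Dimensional analysis gives u_au = E_h/a₀³ = m_e⁴e¹⁰/((4πε₀)⁵ℏ⁸).
E_h = 4.354 × 10⁻¹⁸ J
a₀ = 5.297 × 10⁻¹¹ m
E_h/a₀³ = 2.929 × 10¹³ J/m³

2.929 × 10¹³ J/m³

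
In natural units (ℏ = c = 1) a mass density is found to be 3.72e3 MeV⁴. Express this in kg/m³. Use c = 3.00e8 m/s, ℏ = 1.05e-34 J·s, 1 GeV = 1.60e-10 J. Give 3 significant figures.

8.67e11 kg/m³

Mass density is [E]/(c²[L]³) = [E]⁴/(ℏ³c⁵).
1 GeV⁴ → 1/(ℏ³c⁵) × (1 GeV in J)⁴ = 2.33e20 kg/m³.
Convert the energy scale: 3.72e3 MeV⁴ = 3.72e-9 GeV⁴.
Result: 3.72e-9 × 2.33e20 = 8.67e11 kg/m³.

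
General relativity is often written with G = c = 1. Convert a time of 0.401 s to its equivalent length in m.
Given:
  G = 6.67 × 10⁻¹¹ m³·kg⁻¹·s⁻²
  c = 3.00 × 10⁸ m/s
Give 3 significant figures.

1.20 × 10⁸ m

Time → length via c.
0.401 s × (c) = 1.20 × 10⁸ m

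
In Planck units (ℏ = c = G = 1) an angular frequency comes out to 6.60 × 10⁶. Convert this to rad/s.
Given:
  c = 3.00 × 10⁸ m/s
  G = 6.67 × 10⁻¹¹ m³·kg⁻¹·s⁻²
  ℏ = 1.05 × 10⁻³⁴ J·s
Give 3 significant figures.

1.23 × 10⁵⁰ rad/s

One Planck angular frequency: ω_P = √(c⁵/(ℏG)) = 1.86 × 10⁴³ rad/s.
6.60 × 10⁶ × 1.86 × 10⁴³ rad/s = 1.23 × 10⁵⁰ rad/s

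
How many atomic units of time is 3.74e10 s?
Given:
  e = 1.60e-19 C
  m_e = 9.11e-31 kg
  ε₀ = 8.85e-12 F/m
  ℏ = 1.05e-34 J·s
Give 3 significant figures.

1.56e27

atomic unit of time: τ_au = (4πε₀)²ℏ³/(m_e e⁴) = 2.40e-17 s.
3.74e10 / 2.40e-17 = 1.56e27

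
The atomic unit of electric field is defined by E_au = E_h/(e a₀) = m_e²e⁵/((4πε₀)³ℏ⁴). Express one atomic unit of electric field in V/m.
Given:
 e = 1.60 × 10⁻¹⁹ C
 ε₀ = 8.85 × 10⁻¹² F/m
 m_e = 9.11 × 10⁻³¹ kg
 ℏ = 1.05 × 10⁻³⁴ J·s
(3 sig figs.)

E_au = E_h/(e a₀) = m_e²e⁵/((4πε₀)³ℏ⁴)
E_h = 4.38 × 10⁻¹⁸ J
a₀ = 5.26 × 10⁻¹¹ m
E_h/(e·a₀) = 5.20 × 10¹¹ V/m

5.20 × 10¹¹ V/m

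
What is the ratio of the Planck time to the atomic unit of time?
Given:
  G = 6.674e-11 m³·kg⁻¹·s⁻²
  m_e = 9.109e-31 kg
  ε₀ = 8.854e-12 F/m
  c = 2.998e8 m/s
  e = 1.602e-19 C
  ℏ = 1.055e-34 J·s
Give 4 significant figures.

Planck time: t_P = √(ℏG/c⁵) = 5.392e-44 s
atomic unit of time: τ_au = (4πε₀)²ℏ³/(m_e e⁴) = 2.423e-17 s
ratio = 5.392e-44 / 2.423e-17 = 2.225e-27

2.225e-27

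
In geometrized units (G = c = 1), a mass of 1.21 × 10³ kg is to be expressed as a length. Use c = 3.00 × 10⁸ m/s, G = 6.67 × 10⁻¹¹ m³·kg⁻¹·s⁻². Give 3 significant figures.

In G = c = 1 units mass has dimensions of length; the conversion factor is G/c².
1.21 × 10³ kg × (G/c²) = 8.97 × 10⁻²⁵ m

8.97 × 10⁻²⁵ m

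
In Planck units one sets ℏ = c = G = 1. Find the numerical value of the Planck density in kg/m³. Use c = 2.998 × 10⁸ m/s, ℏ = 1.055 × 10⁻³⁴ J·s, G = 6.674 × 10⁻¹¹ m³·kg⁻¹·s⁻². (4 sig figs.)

5.154 × 10⁹⁶ kg/m³

ρ_P = c⁵/(ℏG²)
  = 2.422 × 10⁴² / 4.699 × 10⁻⁵⁵
  = 5.154 × 10⁹⁶ kg/m³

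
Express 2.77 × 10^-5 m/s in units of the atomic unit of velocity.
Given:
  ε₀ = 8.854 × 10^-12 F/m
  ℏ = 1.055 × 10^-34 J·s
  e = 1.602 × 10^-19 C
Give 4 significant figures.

1.267 × 10^-11

atomic unit of velocity: v_au = e²/(4πε₀ℏ) = 2.186 × 10^6 m/s.
2.77 × 10^-5 / 2.186 × 10^6 = 1.267 × 10^-11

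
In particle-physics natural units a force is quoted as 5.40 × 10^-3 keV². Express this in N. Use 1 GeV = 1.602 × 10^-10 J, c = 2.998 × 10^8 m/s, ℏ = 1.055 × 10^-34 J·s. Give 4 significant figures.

Force is [E]/[L] = [E]²/(ℏc); restore (ℏc)⁻¹.
1 GeV² → 1/(ℏc) × (1 GeV in J)² = 8.114 × 10^5 N.
Convert the energy scale: 5.40 × 10^-3 keV² = 5.40 × 10^-15 GeV².
Result: 5.40 × 10^-15 × 8.114 × 10^5 = 4.382 × 10^-9 N.

4.382 × 10^-9 N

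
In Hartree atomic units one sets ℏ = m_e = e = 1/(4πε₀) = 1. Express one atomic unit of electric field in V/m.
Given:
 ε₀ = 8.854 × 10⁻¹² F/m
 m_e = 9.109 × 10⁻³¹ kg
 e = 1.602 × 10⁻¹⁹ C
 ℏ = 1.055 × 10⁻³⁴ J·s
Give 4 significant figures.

E_au = E_h/(e a₀) = m_e²e⁵/((4πε₀)³ℏ⁴)
E_h = 4.354 × 10⁻¹⁸ J
a₀ = 5.297 × 10⁻¹¹ m
E_h/(e·a₀) = 5.131 × 10¹¹ V/m

5.131 × 10¹¹ V/m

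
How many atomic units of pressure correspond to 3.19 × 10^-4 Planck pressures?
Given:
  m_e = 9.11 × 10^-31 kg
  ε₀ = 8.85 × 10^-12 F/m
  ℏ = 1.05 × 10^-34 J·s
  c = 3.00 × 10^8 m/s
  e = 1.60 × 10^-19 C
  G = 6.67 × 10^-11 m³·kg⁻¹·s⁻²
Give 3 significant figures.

4.96 × 10^96

Planck pressure: p_P = c⁷/(ℏG²) = 4.68 × 10^113 Pa
atomic unit of pressure: P_au = E_h/a₀³ = m_e⁴e¹⁰/((4πε₀)⁵ℏ⁸) = 3.01 × 10^13 Pa
3.19 × 10^-4 × 4.68 × 10^113 / 3.01 × 10^13 = 4.96 × 10^96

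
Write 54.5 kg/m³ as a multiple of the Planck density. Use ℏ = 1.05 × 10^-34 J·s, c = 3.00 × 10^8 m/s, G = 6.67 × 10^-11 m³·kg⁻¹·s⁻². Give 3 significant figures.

Planck density: ρ_P = c⁵/(ℏG²) = 5.20 × 10^96 kg/m³.
54.5 / 5.20 × 10^96 = 1.05 × 10^-95

1.05 × 10^-95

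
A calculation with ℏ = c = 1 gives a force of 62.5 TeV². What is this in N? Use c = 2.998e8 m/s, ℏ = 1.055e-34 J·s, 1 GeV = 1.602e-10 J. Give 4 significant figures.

5.071e13 N

Force is [E]/[L] = [E]²/(ℏc); restore (ℏc)⁻¹.
1 GeV² → 1/(ℏc) × (1 GeV in J)² = 8.114e5 N.
Convert the energy scale: 62.5 TeV² = 6.25e7 GeV².
Result: 6.25e7 × 8.114e5 = 5.071e13 N.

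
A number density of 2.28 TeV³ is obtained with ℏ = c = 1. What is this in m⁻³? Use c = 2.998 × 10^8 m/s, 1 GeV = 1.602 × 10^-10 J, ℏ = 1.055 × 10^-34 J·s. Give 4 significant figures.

Number density is [L]⁻³ = [E]³/(ℏc)³.
1 GeV³ → 1/(ℏc)³ × (1 GeV in J)³ = 1.299 × 10^47 m⁻³.
Convert the energy scale: 2.28 TeV³ = 2.28 × 10^9 GeV³.
Result: 2.28 × 10^9 × 1.299 × 10^47 = 2.963 × 10^56 m⁻³.

2.963 × 10^56 m⁻³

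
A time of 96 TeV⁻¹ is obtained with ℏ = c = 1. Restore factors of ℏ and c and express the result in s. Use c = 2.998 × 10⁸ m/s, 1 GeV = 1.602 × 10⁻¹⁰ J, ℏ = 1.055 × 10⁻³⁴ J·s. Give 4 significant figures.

6.322 × 10⁻²⁶ s

A time is [E]⁻¹ in ℏ=c=1; restore one factor of ℏ.
1 GeV⁻¹ → ℏ × (1 GeV in J)⁻¹ = 6.586 × 10⁻²⁵ s.
Convert the energy scale: 96 TeV⁻¹ = 0.0960 GeV⁻¹.
Result: 0.0960 × 6.586 × 10⁻²⁵ = 6.322 × 10⁻²⁶ s.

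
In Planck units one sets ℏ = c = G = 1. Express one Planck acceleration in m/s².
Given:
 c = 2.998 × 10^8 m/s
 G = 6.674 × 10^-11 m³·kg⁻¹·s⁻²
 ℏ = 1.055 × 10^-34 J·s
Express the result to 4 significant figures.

5.560 × 10^51 m/s²

a_P = √(c⁷/(ℏG))
  = √(3.092 × 10^103)
  = 5.560 × 10^51 m/s²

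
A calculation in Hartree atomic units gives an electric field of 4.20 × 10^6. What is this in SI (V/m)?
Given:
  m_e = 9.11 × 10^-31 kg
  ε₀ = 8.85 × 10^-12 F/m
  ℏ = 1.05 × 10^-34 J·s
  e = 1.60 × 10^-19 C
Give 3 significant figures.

2.19 × 10^18 V/m

One atomic unit of electric field: E_au = E_h/(e a₀) = m_e²e⁵/((4πε₀)³ℏ⁴) = 5.20 × 10^11 V/m.
4.20 × 10^6 × 5.20 × 10^11 V/m = 2.19 × 10^18 V/m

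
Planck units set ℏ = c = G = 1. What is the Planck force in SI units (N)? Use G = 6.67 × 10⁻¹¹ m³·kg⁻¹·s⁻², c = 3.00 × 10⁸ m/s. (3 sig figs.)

The unique combination of the constants set to 1 with dimensions of force is F_P = c⁴/G.
  = 8.10 × 10³³ / 6.67 × 10⁻¹¹
  = 1.21 × 10⁴⁴ N

1.21 × 10⁴⁴ N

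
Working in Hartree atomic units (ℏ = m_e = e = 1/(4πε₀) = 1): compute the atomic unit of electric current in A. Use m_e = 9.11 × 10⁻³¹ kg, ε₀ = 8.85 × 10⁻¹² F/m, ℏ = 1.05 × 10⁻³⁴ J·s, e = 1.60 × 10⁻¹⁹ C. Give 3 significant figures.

The unique combination of the constants set to 1 with dimensions of current is I_au = e E_h/ℏ = m_e e⁵/((4πε₀)²ℏ³).
E_h = 4.38 × 10⁻¹⁸ J
e·E_h/ℏ = 6.67 × 10⁻³ A

6.67 × 10⁻³ A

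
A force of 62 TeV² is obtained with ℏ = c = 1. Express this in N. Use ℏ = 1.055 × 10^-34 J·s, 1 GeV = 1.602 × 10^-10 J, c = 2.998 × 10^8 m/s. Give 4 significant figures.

5.031 × 10^13 N

Force is [E]/[L] = [E]²/(ℏc); restore (ℏc)⁻¹.
1 GeV² → 1/(ℏc) × (1 GeV in J)² = 8.114 × 10^5 N.
Convert the energy scale: 62 TeV² = 6.20 × 10^7 GeV².
Result: 6.20 × 10^7 × 8.114 × 10^5 = 5.031 × 10^13 N.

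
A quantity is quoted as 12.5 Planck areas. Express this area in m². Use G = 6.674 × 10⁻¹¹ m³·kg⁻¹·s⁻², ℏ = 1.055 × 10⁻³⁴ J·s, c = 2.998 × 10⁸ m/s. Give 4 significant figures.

One Planck area: A_P = ℏG/c³ = 2.613 × 10⁻⁷⁰ m².
12.5 × 2.613 × 10⁻⁷⁰ m² = 3.266 × 10⁻⁶⁹ m²

3.266 × 10⁻⁶⁹ m²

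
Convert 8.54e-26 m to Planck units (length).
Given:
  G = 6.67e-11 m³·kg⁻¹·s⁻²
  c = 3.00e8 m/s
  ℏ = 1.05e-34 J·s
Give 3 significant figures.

5.30e9

Planck length: ℓ_P = √(ℏG/c³) = 1.61e-35 m.
8.54e-26 / 1.61e-35 = 5.30e9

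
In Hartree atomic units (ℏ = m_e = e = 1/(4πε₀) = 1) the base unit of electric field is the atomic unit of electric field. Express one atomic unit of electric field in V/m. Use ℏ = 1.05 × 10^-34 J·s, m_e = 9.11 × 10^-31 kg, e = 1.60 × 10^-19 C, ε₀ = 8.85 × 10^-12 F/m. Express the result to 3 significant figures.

E_au = E_h/(e a₀) = m_e²e⁵/((4πε₀)³ℏ⁴)
E_h = 4.38 × 10^-18 J
a₀ = 5.26 × 10^-11 m
E_h/(e·a₀) = 5.20 × 10^11 V/m

5.20 × 10^11 V/m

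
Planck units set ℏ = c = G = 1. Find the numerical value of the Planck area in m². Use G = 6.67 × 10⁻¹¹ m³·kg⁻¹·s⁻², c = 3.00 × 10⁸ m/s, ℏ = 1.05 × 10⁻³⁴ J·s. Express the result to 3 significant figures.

2.59 × 10⁻⁷⁰ m²

The unique combination of the constants set to 1 with dimensions of area is A_P = ℏG/c³.
  = 7.00 × 10⁻⁴⁵ / 2.70 × 10²⁵
  = 2.59 × 10⁻⁷⁰ m²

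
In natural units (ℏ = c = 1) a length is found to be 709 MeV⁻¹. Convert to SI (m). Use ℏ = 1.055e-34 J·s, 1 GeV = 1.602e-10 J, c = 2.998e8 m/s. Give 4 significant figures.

1.400e-10 m

A length is [E]⁻¹ in ℏ=c=1; restore one factor of ℏc.
1 GeV⁻¹ → ℏc × (1 GeV in J)⁻¹ = 1.974e-16 m.
Convert the energy scale: 709 MeV⁻¹ = 7.09e5 GeV⁻¹.
Result: 7.09e5 × 1.974e-16 = 1.400e-10 m.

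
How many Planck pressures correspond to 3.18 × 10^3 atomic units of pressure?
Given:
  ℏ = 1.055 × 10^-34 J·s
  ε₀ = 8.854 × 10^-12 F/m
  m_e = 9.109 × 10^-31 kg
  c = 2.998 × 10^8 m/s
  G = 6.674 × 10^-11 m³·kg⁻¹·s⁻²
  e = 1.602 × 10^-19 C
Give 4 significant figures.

2.011 × 10^-97

atomic unit of pressure: P_au = E_h/a₀³ = m_e⁴e¹⁰/((4πε₀)⁵ℏ⁸) = 2.929 × 10^13 Pa
Planck pressure: p_P = c⁷/(ℏG²) = 4.632 × 10^113 Pa
3.18 × 10^3 × 2.929 × 10^13 / 4.632 × 10^113 = 2.011 × 10^-97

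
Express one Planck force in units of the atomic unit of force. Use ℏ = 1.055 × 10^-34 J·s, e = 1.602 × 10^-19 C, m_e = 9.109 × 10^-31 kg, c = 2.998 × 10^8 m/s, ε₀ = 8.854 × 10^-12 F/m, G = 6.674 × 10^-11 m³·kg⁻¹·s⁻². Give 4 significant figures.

Planck force: F_P = c⁴/G = 1.210 × 10^44 N
atomic unit of force: F_au = E_h/a₀ = m_e²e⁶/((4πε₀)³ℏ⁴) = 8.220 × 10^-8 N
ratio = 1.210 × 10^44 / 8.220 × 10^-8 = 1.473 × 10^51

1.473 × 10^51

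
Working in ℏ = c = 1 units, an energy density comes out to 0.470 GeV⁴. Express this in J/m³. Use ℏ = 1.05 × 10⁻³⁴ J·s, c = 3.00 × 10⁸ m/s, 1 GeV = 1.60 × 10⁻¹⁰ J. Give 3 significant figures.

[E]/[L]³ = [E]⁴/(ℏc)³; restore (ℏc)⁻³.
1 GeV⁴ → 1/(ℏc)³ × (1 GeV in J)⁴ = 2.10 × 10³⁷ J/m³.
Result: 0.470 × 2.10 × 10³⁷ = 9.85 × 10³⁶ J/m³.

9.85 × 10³⁶ J/m³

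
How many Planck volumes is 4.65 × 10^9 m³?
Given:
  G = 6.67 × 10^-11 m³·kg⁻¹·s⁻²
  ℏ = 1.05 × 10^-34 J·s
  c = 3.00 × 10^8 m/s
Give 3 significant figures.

1.11 × 10^114

Planck volume: V_P = (ℏG/c³)^(3/2) = 4.18 × 10^-105 m³.
4.65 × 10^9 / 4.18 × 10^-105 = 1.11 × 10^114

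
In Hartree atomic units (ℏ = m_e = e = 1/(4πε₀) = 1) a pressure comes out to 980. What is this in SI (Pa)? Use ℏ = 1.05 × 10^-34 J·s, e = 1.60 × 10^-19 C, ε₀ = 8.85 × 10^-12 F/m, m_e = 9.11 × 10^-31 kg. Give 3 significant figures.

One atomic unit of pressure: P_au = E_h/a₀³ = m_e⁴e¹⁰/((4πε₀)⁵ℏ⁸) = 3.01 × 10^13 Pa.
980 × 3.01 × 10^13 Pa = 2.95 × 10^16 Pa

2.95 × 10^16 Pa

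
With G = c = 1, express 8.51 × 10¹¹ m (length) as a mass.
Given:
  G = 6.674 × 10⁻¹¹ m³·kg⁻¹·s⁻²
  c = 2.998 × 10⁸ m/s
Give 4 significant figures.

1.146 × 10³⁹ kg

Length → mass via c²/G.
8.51 × 10¹¹ m × (c²/G) = 1.146 × 10³⁹ kg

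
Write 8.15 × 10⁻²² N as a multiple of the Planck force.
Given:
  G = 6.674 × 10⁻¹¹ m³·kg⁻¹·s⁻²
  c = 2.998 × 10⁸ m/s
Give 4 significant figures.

Planck force: F_P = c⁴/G = 1.210 × 10⁴⁴ N.
8.15 × 10⁻²² / 1.210 × 10⁴⁴ = 6.733 × 10⁻⁶⁶

6.733 × 10⁻⁶⁶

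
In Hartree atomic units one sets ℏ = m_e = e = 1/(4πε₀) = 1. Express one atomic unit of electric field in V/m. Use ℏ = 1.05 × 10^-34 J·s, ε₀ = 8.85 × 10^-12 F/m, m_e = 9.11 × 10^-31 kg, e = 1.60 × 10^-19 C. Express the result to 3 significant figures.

5.20 × 10^11 V/m

E_au = E_h/(e a₀) = m_e²e⁵/((4πε₀)³ℏ⁴)
E_h = 4.38 × 10^-18 J
a₀ = 5.26 × 10^-11 m
E_h/(e·a₀) = 5.20 × 10^11 V/m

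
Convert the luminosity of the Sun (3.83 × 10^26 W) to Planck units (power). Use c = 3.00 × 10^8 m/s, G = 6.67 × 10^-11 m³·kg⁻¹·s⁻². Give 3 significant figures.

Planck power: P_P = c⁵/G = 3.64 × 10^52 W.
3.83 × 10^26 / 3.64 × 10^52 = 1.05 × 10^-26

1.05 × 10^-26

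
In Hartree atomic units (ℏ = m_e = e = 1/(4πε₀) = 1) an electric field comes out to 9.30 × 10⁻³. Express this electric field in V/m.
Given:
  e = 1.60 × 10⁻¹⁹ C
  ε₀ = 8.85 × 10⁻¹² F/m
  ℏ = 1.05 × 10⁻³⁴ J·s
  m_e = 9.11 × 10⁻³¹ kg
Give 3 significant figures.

4.84 × 10⁹ V/m

One atomic unit of electric field: E_au = E_h/(e a₀) = m_e²e⁵/((4πε₀)³ℏ⁴) = 5.20 × 10¹¹ V/m.
9.30 × 10⁻³ × 5.20 × 10¹¹ V/m = 4.84 × 10⁹ V/m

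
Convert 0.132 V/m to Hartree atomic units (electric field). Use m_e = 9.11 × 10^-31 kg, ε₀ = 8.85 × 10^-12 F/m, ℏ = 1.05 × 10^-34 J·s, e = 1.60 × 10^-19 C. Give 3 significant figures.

atomic unit of electric field: E_au = E_h/(e a₀) = m_e²e⁵/((4πε₀)³ℏ⁴) = 5.20 × 10^11 V/m.
0.132 / 5.20 × 10^11 = 2.54 × 10^-13

2.54 × 10^-13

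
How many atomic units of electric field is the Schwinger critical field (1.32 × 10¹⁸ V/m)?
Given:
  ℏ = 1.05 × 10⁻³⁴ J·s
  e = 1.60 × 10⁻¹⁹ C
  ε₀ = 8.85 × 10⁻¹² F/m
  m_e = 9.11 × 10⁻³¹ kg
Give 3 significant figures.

atomic unit of electric field: E_au = E_h/(e a₀) = m_e²e⁵/((4πε₀)³ℏ⁴) = 5.20 × 10¹¹ V/m.
1.32 × 10¹⁸ / 5.20 × 10¹¹ = 2.54 × 10⁶

2.54 × 10⁶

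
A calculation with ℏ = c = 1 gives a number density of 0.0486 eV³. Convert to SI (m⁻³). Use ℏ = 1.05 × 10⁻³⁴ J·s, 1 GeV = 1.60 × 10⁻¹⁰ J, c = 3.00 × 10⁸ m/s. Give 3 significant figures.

6.37 × 10¹⁸ m⁻³

Number density is [L]⁻³ = [E]³/(ℏc)³.
1 GeV³ → 1/(ℏc)³ × (1 GeV in J)³ = 1.31 × 10⁴⁷ m⁻³.
Convert the energy scale: 0.0486 eV³ = 4.86 × 10⁻²⁹ GeV³.
Result: 4.86 × 10⁻²⁹ × 1.31 × 10⁴⁷ = 6.37 × 10¹⁸ m⁻³.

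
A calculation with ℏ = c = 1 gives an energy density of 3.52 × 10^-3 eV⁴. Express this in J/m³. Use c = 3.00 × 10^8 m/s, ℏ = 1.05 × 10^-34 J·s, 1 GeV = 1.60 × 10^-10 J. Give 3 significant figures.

0.0738 J/m³

[E]/[L]³ = [E]⁴/(ℏc)³; restore (ℏc)⁻³.
1 GeV⁴ → 1/(ℏc)³ × (1 GeV in J)⁴ = 2.10 × 10^37 J/m³.
Convert the energy scale: 3.52 × 10^-3 eV⁴ = 3.52 × 10^-39 GeV⁴.
Result: 3.52 × 10^-39 × 2.10 × 10^37 = 0.0738 J/m³.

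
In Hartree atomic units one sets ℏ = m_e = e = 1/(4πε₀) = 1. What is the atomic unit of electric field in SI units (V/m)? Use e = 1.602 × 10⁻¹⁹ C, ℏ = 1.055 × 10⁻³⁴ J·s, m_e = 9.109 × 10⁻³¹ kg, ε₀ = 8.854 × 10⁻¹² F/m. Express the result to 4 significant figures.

E_au = E_h/(e a₀) = m_e²e⁵/((4πε₀)³ℏ⁴)
E_h = 4.354 × 10⁻¹⁸ J
a₀ = 5.297 × 10⁻¹¹ m
E_h/(e·a₀) = 5.131 × 10¹¹ V/m

5.131 × 10¹¹ V/m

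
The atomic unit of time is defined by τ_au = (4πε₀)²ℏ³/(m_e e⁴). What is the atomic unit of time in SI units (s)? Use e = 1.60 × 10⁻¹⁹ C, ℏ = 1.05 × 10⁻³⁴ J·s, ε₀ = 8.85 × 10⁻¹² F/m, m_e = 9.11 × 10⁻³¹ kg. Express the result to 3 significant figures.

2.40 × 10⁻¹⁷ s

τ_au = (4πε₀)²ℏ³/(m_e e⁴)
E_h = 4.38 × 10⁻¹⁸ J
ℏ/E_h = 2.40 × 10⁻¹⁷ s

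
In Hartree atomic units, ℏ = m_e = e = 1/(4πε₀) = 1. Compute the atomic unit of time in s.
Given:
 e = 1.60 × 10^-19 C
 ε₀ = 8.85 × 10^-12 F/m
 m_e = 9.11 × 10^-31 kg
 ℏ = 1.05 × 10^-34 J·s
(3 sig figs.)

The unique combination of the constants set to 1 with dimensions of time is τ_au = (4πε₀)²ℏ³/(m_e e⁴).
E_h = 4.38 × 10^-18 J
ℏ/E_h = 2.40 × 10^-17 s

2.40 × 10^-17 s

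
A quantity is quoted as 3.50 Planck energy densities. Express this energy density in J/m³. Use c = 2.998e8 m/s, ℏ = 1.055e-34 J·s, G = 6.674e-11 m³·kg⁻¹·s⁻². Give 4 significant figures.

One Planck energy density: u_P = c⁷/(ℏG²) = 4.632e113 J/m³.
3.50 × 4.632e113 J/m³ = 1.621e114 J/m³

1.621e114 J/m³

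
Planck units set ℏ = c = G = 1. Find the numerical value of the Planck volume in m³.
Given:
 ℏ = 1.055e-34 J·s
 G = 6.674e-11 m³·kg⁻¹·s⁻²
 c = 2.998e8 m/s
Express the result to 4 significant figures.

Dimensional analysis gives V_P = (ℏG/c³)^(3/2).
  = √(1.784e-209)
  = 4.224e-105 m³

4.224e-105 m³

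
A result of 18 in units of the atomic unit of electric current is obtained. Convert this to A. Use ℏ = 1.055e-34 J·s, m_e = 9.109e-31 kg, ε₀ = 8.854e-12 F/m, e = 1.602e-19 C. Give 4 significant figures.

0.1190 A

One atomic unit of electric current: I_au = e E_h/ℏ = m_e e⁵/((4πε₀)²ℏ³) = 6.612e-3 A.
18 × 6.612e-3 A = 0.1190 A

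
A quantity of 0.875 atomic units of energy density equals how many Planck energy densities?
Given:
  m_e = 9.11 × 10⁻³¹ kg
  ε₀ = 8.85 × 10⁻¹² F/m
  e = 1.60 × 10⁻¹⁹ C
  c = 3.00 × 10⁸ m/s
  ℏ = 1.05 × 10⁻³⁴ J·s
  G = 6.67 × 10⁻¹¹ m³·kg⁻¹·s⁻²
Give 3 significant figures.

atomic unit of energy density: u_au = E_h/a₀³ = m_e⁴e¹⁰/((4πε₀)⁵ℏ⁸) = 3.01 × 10¹³ J/m³
Planck energy density: u_P = c⁷/(ℏG²) = 4.68 × 10¹¹³ J/m³
0.875 × 3.01 × 10¹³ / 4.68 × 10¹¹³ = 5.63 × 10⁻¹⁰¹

5.63 × 10⁻¹⁰¹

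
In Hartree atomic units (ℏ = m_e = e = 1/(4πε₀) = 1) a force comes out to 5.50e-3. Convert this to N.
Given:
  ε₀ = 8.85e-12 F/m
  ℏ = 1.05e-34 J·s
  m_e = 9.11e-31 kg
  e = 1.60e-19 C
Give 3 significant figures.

One atomic unit of force: F_au = E_h/a₀ = m_e²e⁶/((4πε₀)³ℏ⁴) = 8.33e-8 N.
5.50e-3 × 8.33e-8 N = 4.58e-10 N

4.58e-10 N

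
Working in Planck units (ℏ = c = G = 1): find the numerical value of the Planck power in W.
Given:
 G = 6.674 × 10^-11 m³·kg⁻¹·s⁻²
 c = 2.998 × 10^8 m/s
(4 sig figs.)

Dimensional analysis gives P_P = c⁵/G.
  = 2.422 × 10^42 / 6.674 × 10^-11
  = 3.629 × 10^52 W

3.629 × 10^52 W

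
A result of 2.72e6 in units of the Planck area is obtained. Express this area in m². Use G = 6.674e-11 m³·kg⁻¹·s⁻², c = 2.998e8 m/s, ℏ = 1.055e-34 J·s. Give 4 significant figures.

7.107e-64 m²

One Planck area: A_P = ℏG/c³ = 2.613e-70 m².
2.72e6 × 2.613e-70 m² = 7.107e-64 m²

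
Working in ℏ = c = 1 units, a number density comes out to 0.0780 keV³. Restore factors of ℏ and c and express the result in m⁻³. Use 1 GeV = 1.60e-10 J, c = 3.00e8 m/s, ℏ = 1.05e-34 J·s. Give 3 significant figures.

1.02e28 m⁻³

Number density is [L]⁻³ = [E]³/(ℏc)³.
1 GeV³ → 1/(ℏc)³ × (1 GeV in J)³ = 1.31e47 m⁻³.
Convert the energy scale: 0.0780 keV³ = 7.80e-20 GeV³.
Result: 7.80e-20 × 1.31e47 = 1.02e28 m⁻³.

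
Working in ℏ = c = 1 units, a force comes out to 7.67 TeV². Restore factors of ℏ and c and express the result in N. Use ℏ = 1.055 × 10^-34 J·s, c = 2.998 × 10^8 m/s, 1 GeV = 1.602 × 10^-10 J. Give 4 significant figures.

Force is [E]/[L] = [E]²/(ℏc); restore (ℏc)⁻¹.
1 GeV² → 1/(ℏc) × (1 GeV in J)² = 8.114 × 10^5 N.
Convert the energy scale: 7.67 TeV² = 7.67 × 10^6 GeV².
Result: 7.67 × 10^6 × 8.114 × 10^5 = 6.224 × 10^12 N.

6.224 × 10^12 N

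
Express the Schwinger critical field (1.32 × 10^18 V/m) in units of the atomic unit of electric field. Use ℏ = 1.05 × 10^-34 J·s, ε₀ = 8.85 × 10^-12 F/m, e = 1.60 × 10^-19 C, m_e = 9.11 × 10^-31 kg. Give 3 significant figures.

atomic unit of electric field: E_au = E_h/(e a₀) = m_e²e⁵/((4πε₀)³ℏ⁴) = 5.20 × 10^11 V/m.
1.32 × 10^18 / 5.20 × 10^11 = 2.54 × 10^6

2.54 × 10^6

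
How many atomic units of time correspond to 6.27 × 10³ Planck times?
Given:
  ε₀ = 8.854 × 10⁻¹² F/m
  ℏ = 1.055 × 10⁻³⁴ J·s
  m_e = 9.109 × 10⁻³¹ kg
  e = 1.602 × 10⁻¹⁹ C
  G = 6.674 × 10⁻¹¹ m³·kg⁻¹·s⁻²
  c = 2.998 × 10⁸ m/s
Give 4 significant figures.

1.395 × 10⁻²³

Planck time: t_P = √(ℏG/c⁵) = 5.392 × 10⁻⁴⁴ s
atomic unit of time: τ_au = (4πε₀)²ℏ³/(m_e e⁴) = 2.423 × 10⁻¹⁷ s
6.27 × 10³ × 5.392 × 10⁻⁴⁴ / 2.423 × 10⁻¹⁷ = 1.395 × 10⁻²³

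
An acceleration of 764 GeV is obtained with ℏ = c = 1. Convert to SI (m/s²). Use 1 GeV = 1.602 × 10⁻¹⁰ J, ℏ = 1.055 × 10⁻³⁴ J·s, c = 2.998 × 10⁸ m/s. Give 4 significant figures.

Acceleration is [L]/[T]² = c·[E]/ℏ.
1 GeV → c/ℏ × (1 GeV in J) = 4.552 × 10³² m/s².
Result: 764 × 4.552 × 10³² = 3.478 × 10³⁵ m/s².

3.478 × 10³⁵ m/s²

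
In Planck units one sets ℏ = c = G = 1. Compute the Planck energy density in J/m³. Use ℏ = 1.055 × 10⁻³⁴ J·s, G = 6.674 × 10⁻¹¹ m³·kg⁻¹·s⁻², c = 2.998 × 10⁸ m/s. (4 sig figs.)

4.632 × 10¹¹³ J/m³

u_P = c⁷/(ℏG²)
  = 2.177 × 10⁵⁹ / 4.699 × 10⁻⁵⁵
  = 4.632 × 10¹¹³ J/m³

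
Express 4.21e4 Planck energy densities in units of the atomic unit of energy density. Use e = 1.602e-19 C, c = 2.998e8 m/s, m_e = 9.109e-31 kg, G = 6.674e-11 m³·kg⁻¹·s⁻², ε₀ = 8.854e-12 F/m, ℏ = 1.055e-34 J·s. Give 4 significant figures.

6.658e104

Planck energy density: u_P = c⁷/(ℏG²) = 4.632e113 J/m³
atomic unit of energy density: u_au = E_h/a₀³ = m_e⁴e¹⁰/((4πε₀)⁵ℏ⁸) = 2.929e13 J/m³
4.21e4 × 4.632e113 / 2.929e13 = 6.658e104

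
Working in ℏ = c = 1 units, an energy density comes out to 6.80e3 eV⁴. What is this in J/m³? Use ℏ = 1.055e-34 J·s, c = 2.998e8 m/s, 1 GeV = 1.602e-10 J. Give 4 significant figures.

1.415e5 J/m³

[E]/[L]³ = [E]⁴/(ℏc)³; restore (ℏc)⁻³.
1 GeV⁴ → 1/(ℏc)³ × (1 GeV in J)⁴ = 2.082e37 J/m³.
Convert the energy scale: 6.80e3 eV⁴ = 6.80e-33 GeV⁴.
Result: 6.80e-33 × 2.082e37 = 1.415e5 J/m³.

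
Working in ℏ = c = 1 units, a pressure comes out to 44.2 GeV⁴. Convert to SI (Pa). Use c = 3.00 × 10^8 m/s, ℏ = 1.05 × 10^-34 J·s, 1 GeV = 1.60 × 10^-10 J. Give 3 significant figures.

9.27 × 10^38 Pa

Pressure is [E]/[L]³ = [E]⁴/(ℏc)³.
1 GeV⁴ → 1/(ℏc)³ × (1 GeV in J)⁴ = 2.10 × 10^37 Pa.
Result: 44.2 × 2.10 × 10^37 = 9.27 × 10^38 Pa.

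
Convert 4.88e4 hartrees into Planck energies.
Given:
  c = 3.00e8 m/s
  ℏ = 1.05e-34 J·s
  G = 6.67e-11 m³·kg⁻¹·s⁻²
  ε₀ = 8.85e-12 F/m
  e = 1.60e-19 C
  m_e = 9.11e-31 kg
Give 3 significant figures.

1.09e-22

hartree: E_h = m_e e⁴/(4πε₀ℏ)² = 4.38e-18 J
Planck energy: E_P = √(ℏc⁵/G) = 1.96e9 J
4.88e4 × 4.38e-18 / 1.96e9 = 1.09e-22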